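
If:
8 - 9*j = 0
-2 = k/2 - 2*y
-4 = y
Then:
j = 8/9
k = -20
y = -4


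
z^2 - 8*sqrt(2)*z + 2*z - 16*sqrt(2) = (z + 2)*(z - 8*sqrt(2))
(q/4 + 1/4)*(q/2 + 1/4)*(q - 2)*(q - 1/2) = q^4/8 - q^3/8 - 9*q^2/32 + q/32 + 1/16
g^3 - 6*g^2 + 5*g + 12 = (g - 4)*(g - 3)*(g + 1)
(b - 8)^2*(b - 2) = b^3 - 18*b^2 + 96*b - 128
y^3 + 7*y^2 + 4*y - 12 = (y - 1)*(y + 2)*(y + 6)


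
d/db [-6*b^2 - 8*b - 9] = -12*b - 8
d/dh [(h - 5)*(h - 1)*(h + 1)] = 3*h^2 - 10*h - 1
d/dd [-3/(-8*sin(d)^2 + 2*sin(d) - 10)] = 3*(1 - 8*sin(d))*cos(d)/(2*(4*sin(d)^2 - sin(d) + 5)^2)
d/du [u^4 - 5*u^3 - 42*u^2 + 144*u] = 4*u^3 - 15*u^2 - 84*u + 144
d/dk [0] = 0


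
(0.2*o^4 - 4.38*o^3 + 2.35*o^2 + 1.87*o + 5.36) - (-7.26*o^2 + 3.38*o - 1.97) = 0.2*o^4 - 4.38*o^3 + 9.61*o^2 - 1.51*o + 7.33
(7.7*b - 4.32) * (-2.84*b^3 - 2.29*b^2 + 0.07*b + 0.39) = -21.868*b^4 - 5.3642*b^3 + 10.4318*b^2 + 2.7006*b - 1.6848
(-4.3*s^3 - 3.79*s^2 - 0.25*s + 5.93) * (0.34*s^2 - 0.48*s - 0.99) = -1.462*s^5 + 0.7754*s^4 + 5.9912*s^3 + 5.8883*s^2 - 2.5989*s - 5.8707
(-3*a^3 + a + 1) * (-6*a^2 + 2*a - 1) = 18*a^5 - 6*a^4 - 3*a^3 - 4*a^2 + a - 1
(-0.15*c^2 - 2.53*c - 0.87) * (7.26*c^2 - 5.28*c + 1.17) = -1.089*c^4 - 17.5758*c^3 + 6.8667*c^2 + 1.6335*c - 1.0179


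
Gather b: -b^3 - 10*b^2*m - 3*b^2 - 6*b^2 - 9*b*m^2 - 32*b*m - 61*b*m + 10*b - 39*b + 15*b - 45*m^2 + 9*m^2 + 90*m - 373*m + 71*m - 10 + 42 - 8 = -b^3 + b^2*(-10*m - 9) + b*(-9*m^2 - 93*m - 14) - 36*m^2 - 212*m + 24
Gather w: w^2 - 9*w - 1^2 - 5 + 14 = w^2 - 9*w + 8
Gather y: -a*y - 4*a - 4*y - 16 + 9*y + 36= -4*a + y*(5 - a) + 20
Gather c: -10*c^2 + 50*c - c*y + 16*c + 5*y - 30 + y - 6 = -10*c^2 + c*(66 - y) + 6*y - 36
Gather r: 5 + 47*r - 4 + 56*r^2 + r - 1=56*r^2 + 48*r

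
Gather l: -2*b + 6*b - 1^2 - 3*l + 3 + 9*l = 4*b + 6*l + 2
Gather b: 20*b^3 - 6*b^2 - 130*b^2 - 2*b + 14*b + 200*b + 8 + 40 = 20*b^3 - 136*b^2 + 212*b + 48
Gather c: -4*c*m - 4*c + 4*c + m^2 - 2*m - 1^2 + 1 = -4*c*m + m^2 - 2*m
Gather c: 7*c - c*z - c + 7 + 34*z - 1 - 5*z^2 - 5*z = c*(6 - z) - 5*z^2 + 29*z + 6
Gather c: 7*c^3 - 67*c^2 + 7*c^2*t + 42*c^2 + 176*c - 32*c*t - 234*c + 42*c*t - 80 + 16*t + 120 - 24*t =7*c^3 + c^2*(7*t - 25) + c*(10*t - 58) - 8*t + 40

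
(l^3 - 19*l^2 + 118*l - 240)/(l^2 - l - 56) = (l^2 - 11*l + 30)/(l + 7)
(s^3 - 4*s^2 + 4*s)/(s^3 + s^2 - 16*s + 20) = s/(s + 5)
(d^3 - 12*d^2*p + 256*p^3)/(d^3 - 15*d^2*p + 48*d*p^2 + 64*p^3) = (d + 4*p)/(d + p)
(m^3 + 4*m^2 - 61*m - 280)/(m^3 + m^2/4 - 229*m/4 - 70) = 4*(m + 5)/(4*m + 5)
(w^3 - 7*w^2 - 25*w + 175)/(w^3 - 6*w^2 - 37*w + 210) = (w + 5)/(w + 6)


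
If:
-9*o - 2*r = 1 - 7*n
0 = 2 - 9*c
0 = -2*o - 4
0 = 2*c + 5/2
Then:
No Solution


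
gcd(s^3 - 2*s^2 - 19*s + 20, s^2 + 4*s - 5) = s - 1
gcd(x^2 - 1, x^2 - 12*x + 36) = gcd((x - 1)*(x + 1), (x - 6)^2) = 1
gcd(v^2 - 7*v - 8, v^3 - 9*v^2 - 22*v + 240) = v - 8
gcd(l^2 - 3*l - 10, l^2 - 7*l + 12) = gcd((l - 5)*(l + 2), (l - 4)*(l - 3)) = 1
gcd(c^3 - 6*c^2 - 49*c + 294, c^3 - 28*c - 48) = c - 6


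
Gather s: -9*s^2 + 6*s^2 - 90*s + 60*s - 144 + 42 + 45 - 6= -3*s^2 - 30*s - 63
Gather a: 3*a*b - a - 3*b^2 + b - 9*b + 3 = a*(3*b - 1) - 3*b^2 - 8*b + 3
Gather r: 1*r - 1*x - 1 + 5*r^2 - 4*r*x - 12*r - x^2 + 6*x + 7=5*r^2 + r*(-4*x - 11) - x^2 + 5*x + 6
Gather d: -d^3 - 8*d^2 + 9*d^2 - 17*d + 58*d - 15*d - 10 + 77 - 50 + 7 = -d^3 + d^2 + 26*d + 24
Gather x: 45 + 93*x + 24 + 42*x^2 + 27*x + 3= 42*x^2 + 120*x + 72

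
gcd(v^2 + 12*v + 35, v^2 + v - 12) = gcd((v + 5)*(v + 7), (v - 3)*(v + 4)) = 1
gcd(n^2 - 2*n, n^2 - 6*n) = n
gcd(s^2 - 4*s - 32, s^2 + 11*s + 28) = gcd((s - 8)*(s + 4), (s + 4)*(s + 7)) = s + 4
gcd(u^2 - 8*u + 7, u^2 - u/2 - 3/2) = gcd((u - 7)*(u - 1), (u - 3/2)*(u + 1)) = 1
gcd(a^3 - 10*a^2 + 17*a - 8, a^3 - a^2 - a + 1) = a^2 - 2*a + 1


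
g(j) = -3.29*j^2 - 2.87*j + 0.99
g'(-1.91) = 9.70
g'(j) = -6.58*j - 2.87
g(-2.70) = -15.25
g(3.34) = -45.30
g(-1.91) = -5.53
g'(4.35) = -31.49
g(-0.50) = 1.60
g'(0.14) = -3.79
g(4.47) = -77.58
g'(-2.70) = 14.90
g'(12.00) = -81.83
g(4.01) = -63.42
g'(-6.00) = 36.61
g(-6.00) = -100.23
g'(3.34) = -24.85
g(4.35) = -73.75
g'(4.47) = -32.28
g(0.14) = 0.52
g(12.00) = -507.21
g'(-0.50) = 0.42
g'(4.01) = -29.26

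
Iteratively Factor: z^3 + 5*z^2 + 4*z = (z + 1)*(z^2 + 4*z) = (z + 1)*(z + 4)*(z)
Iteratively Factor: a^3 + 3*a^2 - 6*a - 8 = (a - 2)*(a^2 + 5*a + 4) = (a - 2)*(a + 1)*(a + 4)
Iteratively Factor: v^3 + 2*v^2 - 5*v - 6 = (v + 1)*(v^2 + v - 6) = (v - 2)*(v + 1)*(v + 3)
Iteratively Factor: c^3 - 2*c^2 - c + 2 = (c - 1)*(c^2 - c - 2) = (c - 2)*(c - 1)*(c + 1)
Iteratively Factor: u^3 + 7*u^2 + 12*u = (u)*(u^2 + 7*u + 12) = u*(u + 4)*(u + 3)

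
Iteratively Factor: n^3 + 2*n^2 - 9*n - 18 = (n + 3)*(n^2 - n - 6) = (n + 2)*(n + 3)*(n - 3)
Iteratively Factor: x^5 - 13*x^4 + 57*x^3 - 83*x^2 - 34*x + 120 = (x - 2)*(x^4 - 11*x^3 + 35*x^2 - 13*x - 60) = (x - 5)*(x - 2)*(x^3 - 6*x^2 + 5*x + 12) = (x - 5)*(x - 4)*(x - 2)*(x^2 - 2*x - 3) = (x - 5)*(x - 4)*(x - 2)*(x + 1)*(x - 3)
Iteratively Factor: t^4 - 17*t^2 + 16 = (t + 1)*(t^3 - t^2 - 16*t + 16) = (t - 1)*(t + 1)*(t^2 - 16) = (t - 1)*(t + 1)*(t + 4)*(t - 4)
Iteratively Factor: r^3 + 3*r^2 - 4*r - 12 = (r + 3)*(r^2 - 4) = (r + 2)*(r + 3)*(r - 2)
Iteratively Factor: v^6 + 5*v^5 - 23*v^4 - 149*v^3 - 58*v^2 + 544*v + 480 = (v - 2)*(v^5 + 7*v^4 - 9*v^3 - 167*v^2 - 392*v - 240) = (v - 2)*(v + 4)*(v^4 + 3*v^3 - 21*v^2 - 83*v - 60) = (v - 2)*(v + 4)^2*(v^3 - v^2 - 17*v - 15) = (v - 2)*(v + 3)*(v + 4)^2*(v^2 - 4*v - 5) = (v - 2)*(v + 1)*(v + 3)*(v + 4)^2*(v - 5)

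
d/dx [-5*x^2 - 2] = -10*x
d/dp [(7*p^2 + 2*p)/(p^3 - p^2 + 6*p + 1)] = (-p*(7*p + 2)*(3*p^2 - 2*p + 6) + 2*(7*p + 1)*(p^3 - p^2 + 6*p + 1))/(p^3 - p^2 + 6*p + 1)^2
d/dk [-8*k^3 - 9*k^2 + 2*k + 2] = -24*k^2 - 18*k + 2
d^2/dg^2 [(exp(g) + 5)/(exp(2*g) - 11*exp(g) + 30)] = (exp(4*g) + 31*exp(3*g) - 345*exp(2*g) + 335*exp(g) + 2550)*exp(g)/(exp(6*g) - 33*exp(5*g) + 453*exp(4*g) - 3311*exp(3*g) + 13590*exp(2*g) - 29700*exp(g) + 27000)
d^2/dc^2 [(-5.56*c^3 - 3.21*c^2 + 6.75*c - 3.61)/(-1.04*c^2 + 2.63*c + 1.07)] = (-7.105427357601e-15*c^5 + 5.6843418860808e-14*c^4 + 92.248648*c^3 + 138.73836*c^2 - 66.118968*c + 103.315042)/(1.124864*c^6 - 8.533824*c^5 + 18.108792*c^4 - 0.631462999999997*c^3 - 18.631161*c^2 - 9.033261*c - 1.225043)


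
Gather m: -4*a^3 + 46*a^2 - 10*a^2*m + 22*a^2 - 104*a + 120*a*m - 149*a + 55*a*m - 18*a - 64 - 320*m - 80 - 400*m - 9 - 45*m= -4*a^3 + 68*a^2 - 271*a + m*(-10*a^2 + 175*a - 765) - 153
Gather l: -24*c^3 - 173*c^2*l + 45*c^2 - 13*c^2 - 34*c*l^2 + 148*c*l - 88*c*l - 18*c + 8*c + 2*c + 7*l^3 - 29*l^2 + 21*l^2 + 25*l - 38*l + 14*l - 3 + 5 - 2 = -24*c^3 + 32*c^2 - 8*c + 7*l^3 + l^2*(-34*c - 8) + l*(-173*c^2 + 60*c + 1)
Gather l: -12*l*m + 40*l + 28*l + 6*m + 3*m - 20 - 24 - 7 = l*(68 - 12*m) + 9*m - 51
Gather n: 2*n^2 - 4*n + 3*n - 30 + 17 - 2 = 2*n^2 - n - 15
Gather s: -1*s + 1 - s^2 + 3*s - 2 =-s^2 + 2*s - 1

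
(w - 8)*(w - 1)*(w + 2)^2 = w^4 - 5*w^3 - 24*w^2 - 4*w + 32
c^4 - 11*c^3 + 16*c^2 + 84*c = c*(c - 7)*(c - 6)*(c + 2)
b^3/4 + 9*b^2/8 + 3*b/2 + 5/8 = (b/4 + 1/4)*(b + 1)*(b + 5/2)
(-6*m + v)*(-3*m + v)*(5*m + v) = 90*m^3 - 27*m^2*v - 4*m*v^2 + v^3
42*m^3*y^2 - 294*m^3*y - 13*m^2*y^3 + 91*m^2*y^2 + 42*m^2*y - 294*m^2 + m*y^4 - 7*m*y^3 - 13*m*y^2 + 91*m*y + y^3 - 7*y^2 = (-7*m + y)*(-6*m + y)*(y - 7)*(m*y + 1)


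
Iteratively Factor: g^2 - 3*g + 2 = (g - 2)*(g - 1)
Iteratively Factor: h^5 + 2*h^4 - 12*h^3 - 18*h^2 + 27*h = (h + 3)*(h^4 - h^3 - 9*h^2 + 9*h) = (h - 3)*(h + 3)*(h^3 + 2*h^2 - 3*h) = (h - 3)*(h - 1)*(h + 3)*(h^2 + 3*h) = h*(h - 3)*(h - 1)*(h + 3)*(h + 3)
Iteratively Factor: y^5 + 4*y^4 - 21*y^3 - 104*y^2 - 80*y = (y + 4)*(y^4 - 21*y^2 - 20*y) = (y + 4)^2*(y^3 - 4*y^2 - 5*y) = (y + 1)*(y + 4)^2*(y^2 - 5*y) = (y - 5)*(y + 1)*(y + 4)^2*(y)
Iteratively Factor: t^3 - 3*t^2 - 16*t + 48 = (t + 4)*(t^2 - 7*t + 12) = (t - 4)*(t + 4)*(t - 3)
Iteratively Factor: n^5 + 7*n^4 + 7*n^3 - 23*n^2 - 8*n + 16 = (n + 1)*(n^4 + 6*n^3 + n^2 - 24*n + 16) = (n - 1)*(n + 1)*(n^3 + 7*n^2 + 8*n - 16) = (n - 1)*(n + 1)*(n + 4)*(n^2 + 3*n - 4) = (n - 1)*(n + 1)*(n + 4)^2*(n - 1)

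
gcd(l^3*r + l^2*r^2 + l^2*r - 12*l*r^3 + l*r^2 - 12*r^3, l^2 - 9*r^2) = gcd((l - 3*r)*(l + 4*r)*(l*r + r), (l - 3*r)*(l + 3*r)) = -l + 3*r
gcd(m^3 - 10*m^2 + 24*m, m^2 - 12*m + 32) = m - 4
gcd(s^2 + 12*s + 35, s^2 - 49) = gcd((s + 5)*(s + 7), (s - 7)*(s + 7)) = s + 7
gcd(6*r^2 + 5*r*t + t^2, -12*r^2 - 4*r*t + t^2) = 2*r + t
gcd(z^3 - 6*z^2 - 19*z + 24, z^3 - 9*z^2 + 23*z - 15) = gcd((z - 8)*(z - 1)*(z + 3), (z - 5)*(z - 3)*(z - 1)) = z - 1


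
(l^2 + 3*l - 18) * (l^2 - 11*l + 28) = l^4 - 8*l^3 - 23*l^2 + 282*l - 504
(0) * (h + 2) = 0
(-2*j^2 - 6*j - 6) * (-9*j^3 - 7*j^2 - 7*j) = 18*j^5 + 68*j^4 + 110*j^3 + 84*j^2 + 42*j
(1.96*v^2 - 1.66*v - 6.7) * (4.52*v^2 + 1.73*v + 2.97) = 8.8592*v^4 - 4.1124*v^3 - 27.3346*v^2 - 16.5212*v - 19.899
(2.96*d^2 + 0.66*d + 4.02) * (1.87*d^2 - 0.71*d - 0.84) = 5.5352*d^4 - 0.8674*d^3 + 4.5624*d^2 - 3.4086*d - 3.3768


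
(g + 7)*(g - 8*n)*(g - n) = g^3 - 9*g^2*n + 7*g^2 + 8*g*n^2 - 63*g*n + 56*n^2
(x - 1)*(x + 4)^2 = x^3 + 7*x^2 + 8*x - 16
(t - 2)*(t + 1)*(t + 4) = t^3 + 3*t^2 - 6*t - 8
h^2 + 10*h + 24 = (h + 4)*(h + 6)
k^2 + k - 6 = (k - 2)*(k + 3)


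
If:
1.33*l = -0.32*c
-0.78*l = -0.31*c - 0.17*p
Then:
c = -0.341592385556731*p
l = 0.0821876416377096*p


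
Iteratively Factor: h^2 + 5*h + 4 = (h + 1)*(h + 4)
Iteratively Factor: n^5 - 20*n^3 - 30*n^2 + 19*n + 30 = (n + 1)*(n^4 - n^3 - 19*n^2 - 11*n + 30) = (n + 1)*(n + 2)*(n^3 - 3*n^2 - 13*n + 15) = (n - 1)*(n + 1)*(n + 2)*(n^2 - 2*n - 15) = (n - 5)*(n - 1)*(n + 1)*(n + 2)*(n + 3)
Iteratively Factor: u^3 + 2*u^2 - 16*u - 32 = (u - 4)*(u^2 + 6*u + 8) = (u - 4)*(u + 4)*(u + 2)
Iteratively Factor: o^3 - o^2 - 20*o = (o)*(o^2 - o - 20) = o*(o - 5)*(o + 4)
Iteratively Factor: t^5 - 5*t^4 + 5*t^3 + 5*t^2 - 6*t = (t - 2)*(t^4 - 3*t^3 - t^2 + 3*t) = (t - 2)*(t + 1)*(t^3 - 4*t^2 + 3*t) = t*(t - 2)*(t + 1)*(t^2 - 4*t + 3) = t*(t - 2)*(t - 1)*(t + 1)*(t - 3)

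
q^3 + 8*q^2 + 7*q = q*(q + 1)*(q + 7)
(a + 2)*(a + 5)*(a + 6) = a^3 + 13*a^2 + 52*a + 60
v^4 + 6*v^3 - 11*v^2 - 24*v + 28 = (v - 2)*(v - 1)*(v + 2)*(v + 7)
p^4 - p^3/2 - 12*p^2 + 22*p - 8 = (p - 2)^2*(p - 1/2)*(p + 4)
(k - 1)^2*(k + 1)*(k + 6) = k^4 + 5*k^3 - 7*k^2 - 5*k + 6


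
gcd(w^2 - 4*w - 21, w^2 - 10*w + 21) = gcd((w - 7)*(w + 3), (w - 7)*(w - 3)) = w - 7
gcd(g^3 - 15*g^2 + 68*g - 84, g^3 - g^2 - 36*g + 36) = g - 6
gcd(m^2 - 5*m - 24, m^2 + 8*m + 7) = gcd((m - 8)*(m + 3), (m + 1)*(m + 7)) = 1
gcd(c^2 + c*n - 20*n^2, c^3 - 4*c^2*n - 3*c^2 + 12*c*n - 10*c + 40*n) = c - 4*n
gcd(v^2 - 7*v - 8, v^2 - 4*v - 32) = v - 8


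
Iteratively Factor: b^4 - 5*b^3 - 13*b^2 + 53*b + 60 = (b + 1)*(b^3 - 6*b^2 - 7*b + 60) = (b + 1)*(b + 3)*(b^2 - 9*b + 20) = (b - 5)*(b + 1)*(b + 3)*(b - 4)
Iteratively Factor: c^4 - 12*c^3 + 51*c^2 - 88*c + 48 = (c - 1)*(c^3 - 11*c^2 + 40*c - 48) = (c - 4)*(c - 1)*(c^2 - 7*c + 12) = (c - 4)^2*(c - 1)*(c - 3)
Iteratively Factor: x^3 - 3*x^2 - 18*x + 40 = (x - 2)*(x^2 - x - 20) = (x - 2)*(x + 4)*(x - 5)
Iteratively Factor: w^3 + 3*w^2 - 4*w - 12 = (w + 2)*(w^2 + w - 6) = (w - 2)*(w + 2)*(w + 3)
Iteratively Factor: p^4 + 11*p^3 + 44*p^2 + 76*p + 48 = (p + 4)*(p^3 + 7*p^2 + 16*p + 12) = (p + 2)*(p + 4)*(p^2 + 5*p + 6) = (p + 2)*(p + 3)*(p + 4)*(p + 2)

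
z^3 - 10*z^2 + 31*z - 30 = (z - 5)*(z - 3)*(z - 2)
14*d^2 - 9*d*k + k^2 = (-7*d + k)*(-2*d + k)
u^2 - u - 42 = (u - 7)*(u + 6)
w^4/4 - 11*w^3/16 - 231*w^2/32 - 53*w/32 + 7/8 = (w/4 + 1)*(w - 7)*(w - 1/4)*(w + 1/2)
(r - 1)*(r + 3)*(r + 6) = r^3 + 8*r^2 + 9*r - 18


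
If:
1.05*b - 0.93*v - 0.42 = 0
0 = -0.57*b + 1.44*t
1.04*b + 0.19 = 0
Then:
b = -0.18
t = -0.07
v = -0.66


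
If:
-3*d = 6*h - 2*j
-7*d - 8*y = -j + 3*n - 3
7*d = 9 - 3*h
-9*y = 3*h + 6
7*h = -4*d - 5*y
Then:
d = 3/2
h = -1/2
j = 3/4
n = -11/12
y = -1/2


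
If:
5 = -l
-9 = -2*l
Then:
No Solution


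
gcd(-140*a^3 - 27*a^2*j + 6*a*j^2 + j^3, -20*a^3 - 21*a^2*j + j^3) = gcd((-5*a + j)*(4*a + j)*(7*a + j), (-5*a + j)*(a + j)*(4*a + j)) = 20*a^2 + a*j - j^2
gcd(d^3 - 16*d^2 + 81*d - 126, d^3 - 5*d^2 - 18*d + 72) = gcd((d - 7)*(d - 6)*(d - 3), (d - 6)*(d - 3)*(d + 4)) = d^2 - 9*d + 18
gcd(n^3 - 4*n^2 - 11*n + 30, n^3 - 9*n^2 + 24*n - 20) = n^2 - 7*n + 10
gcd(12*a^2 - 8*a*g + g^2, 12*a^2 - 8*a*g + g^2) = 12*a^2 - 8*a*g + g^2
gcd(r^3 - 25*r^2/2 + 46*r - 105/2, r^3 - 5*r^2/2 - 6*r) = 1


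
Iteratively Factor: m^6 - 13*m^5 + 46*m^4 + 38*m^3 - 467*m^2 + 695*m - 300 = (m - 4)*(m^5 - 9*m^4 + 10*m^3 + 78*m^2 - 155*m + 75) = (m - 5)*(m - 4)*(m^4 - 4*m^3 - 10*m^2 + 28*m - 15) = (m - 5)*(m - 4)*(m + 3)*(m^3 - 7*m^2 + 11*m - 5) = (m - 5)*(m - 4)*(m - 1)*(m + 3)*(m^2 - 6*m + 5) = (m - 5)^2*(m - 4)*(m - 1)*(m + 3)*(m - 1)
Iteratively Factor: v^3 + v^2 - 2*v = (v)*(v^2 + v - 2) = v*(v + 2)*(v - 1)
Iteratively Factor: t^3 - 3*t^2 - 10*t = (t - 5)*(t^2 + 2*t) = (t - 5)*(t + 2)*(t)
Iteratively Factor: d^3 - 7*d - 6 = (d + 2)*(d^2 - 2*d - 3) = (d - 3)*(d + 2)*(d + 1)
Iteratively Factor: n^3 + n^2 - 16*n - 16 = (n - 4)*(n^2 + 5*n + 4) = (n - 4)*(n + 4)*(n + 1)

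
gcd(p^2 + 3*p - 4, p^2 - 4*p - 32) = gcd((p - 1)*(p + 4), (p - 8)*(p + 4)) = p + 4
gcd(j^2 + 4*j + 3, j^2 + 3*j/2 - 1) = 1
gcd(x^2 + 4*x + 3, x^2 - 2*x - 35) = 1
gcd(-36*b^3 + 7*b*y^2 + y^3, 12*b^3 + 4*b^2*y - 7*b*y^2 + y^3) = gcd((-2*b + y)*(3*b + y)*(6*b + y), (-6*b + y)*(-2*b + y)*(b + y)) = -2*b + y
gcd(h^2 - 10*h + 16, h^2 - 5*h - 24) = h - 8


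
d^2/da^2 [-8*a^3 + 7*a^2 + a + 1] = 14 - 48*a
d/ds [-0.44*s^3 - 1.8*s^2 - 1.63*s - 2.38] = -1.32*s^2 - 3.6*s - 1.63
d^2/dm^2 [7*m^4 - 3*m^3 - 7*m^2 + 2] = 84*m^2 - 18*m - 14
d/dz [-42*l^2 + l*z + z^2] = l + 2*z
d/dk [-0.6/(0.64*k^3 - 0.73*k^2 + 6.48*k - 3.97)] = (1.152*k^2 - 0.876*k + 3.888)/(0.64*k^3 - 0.73*k^2 + 6.48*k - 3.97)^2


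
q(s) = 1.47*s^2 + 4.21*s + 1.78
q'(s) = 2.94*s + 4.21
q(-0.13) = 1.26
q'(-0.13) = 3.83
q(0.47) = 4.08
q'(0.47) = 5.59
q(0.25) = 2.92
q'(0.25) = 4.94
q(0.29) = 3.12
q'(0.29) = 5.06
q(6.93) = 101.55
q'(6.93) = 24.58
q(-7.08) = 45.66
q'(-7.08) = -16.61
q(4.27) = 46.56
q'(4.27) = 16.76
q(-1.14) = -1.11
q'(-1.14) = 0.86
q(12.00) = 263.98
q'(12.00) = 39.49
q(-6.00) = 29.44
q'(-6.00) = -13.43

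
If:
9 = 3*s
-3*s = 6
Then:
No Solution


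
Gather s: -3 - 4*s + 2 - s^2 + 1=-s^2 - 4*s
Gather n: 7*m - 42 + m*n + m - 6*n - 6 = 8*m + n*(m - 6) - 48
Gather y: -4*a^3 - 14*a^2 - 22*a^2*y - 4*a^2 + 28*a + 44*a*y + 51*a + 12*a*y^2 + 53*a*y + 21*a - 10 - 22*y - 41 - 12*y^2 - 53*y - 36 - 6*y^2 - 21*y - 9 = -4*a^3 - 18*a^2 + 100*a + y^2*(12*a - 18) + y*(-22*a^2 + 97*a - 96) - 96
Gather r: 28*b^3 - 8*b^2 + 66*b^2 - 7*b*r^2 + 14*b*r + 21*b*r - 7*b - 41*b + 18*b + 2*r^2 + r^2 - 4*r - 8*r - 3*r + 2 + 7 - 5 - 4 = 28*b^3 + 58*b^2 - 30*b + r^2*(3 - 7*b) + r*(35*b - 15)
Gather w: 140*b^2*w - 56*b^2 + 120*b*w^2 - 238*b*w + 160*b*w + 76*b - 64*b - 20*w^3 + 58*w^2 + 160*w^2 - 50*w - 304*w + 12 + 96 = -56*b^2 + 12*b - 20*w^3 + w^2*(120*b + 218) + w*(140*b^2 - 78*b - 354) + 108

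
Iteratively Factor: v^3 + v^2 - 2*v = (v)*(v^2 + v - 2) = v*(v + 2)*(v - 1)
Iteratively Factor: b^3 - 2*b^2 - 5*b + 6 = (b - 1)*(b^2 - b - 6) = (b - 3)*(b - 1)*(b + 2)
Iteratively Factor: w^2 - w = (w - 1)*(w)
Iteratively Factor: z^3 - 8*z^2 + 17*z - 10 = (z - 5)*(z^2 - 3*z + 2) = (z - 5)*(z - 2)*(z - 1)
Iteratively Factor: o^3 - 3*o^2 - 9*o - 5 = (o + 1)*(o^2 - 4*o - 5) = (o - 5)*(o + 1)*(o + 1)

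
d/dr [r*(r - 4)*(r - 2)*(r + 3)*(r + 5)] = 5*r^4 + 8*r^3 - 75*r^2 - 52*r + 120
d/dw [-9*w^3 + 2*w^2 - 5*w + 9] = -27*w^2 + 4*w - 5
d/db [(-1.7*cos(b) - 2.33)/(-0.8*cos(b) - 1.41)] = -0.533*sin(b)/(0.8*cos(b) + 1.41)^2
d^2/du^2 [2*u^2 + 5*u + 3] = 4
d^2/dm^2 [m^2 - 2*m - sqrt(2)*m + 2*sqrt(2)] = 2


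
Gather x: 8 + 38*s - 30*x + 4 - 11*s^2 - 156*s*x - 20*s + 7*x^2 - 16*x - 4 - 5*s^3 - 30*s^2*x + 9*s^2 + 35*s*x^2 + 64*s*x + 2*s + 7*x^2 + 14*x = -5*s^3 - 2*s^2 + 20*s + x^2*(35*s + 14) + x*(-30*s^2 - 92*s - 32) + 8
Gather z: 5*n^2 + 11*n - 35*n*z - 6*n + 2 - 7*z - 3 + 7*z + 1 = 5*n^2 - 35*n*z + 5*n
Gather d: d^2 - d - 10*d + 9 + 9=d^2 - 11*d + 18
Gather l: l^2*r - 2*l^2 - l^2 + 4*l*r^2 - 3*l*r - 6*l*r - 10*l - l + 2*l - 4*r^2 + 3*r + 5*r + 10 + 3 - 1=l^2*(r - 3) + l*(4*r^2 - 9*r - 9) - 4*r^2 + 8*r + 12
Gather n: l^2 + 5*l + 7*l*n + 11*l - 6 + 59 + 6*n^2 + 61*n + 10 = l^2 + 16*l + 6*n^2 + n*(7*l + 61) + 63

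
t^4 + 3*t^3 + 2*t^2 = t^2*(t + 1)*(t + 2)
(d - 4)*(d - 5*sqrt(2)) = d^2 - 5*sqrt(2)*d - 4*d + 20*sqrt(2)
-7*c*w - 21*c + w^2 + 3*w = (-7*c + w)*(w + 3)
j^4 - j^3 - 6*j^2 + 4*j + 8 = (j - 2)^2*(j + 1)*(j + 2)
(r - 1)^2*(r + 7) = r^3 + 5*r^2 - 13*r + 7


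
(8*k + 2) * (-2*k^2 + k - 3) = -16*k^3 + 4*k^2 - 22*k - 6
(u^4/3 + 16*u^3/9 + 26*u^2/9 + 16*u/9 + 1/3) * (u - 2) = u^5/3 + 10*u^4/9 - 2*u^3/3 - 4*u^2 - 29*u/9 - 2/3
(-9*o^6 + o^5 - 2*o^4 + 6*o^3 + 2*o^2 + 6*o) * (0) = 0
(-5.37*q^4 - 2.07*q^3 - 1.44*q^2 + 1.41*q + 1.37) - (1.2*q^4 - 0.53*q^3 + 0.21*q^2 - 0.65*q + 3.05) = -6.57*q^4 - 1.54*q^3 - 1.65*q^2 + 2.06*q - 1.68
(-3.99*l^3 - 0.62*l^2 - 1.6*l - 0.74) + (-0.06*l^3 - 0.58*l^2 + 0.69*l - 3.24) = -4.05*l^3 - 1.2*l^2 - 0.91*l - 3.98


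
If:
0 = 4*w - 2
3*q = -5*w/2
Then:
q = -5/12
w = 1/2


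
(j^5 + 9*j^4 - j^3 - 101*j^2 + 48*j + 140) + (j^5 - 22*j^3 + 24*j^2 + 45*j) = 2*j^5 + 9*j^4 - 23*j^3 - 77*j^2 + 93*j + 140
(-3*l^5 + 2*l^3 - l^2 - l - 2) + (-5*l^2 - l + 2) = -3*l^5 + 2*l^3 - 6*l^2 - 2*l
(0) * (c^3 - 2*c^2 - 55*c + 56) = 0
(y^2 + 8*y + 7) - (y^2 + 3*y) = 5*y + 7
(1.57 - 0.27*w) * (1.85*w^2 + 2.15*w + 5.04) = -0.4995*w^3 + 2.324*w^2 + 2.0147*w + 7.9128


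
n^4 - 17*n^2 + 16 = (n - 4)*(n - 1)*(n + 1)*(n + 4)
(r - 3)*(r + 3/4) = r^2 - 9*r/4 - 9/4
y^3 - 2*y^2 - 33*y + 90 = (y - 5)*(y - 3)*(y + 6)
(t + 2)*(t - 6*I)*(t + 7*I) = t^3 + 2*t^2 + I*t^2 + 42*t + 2*I*t + 84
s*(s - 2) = s^2 - 2*s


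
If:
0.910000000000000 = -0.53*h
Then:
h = -1.72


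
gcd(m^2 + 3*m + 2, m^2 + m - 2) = m + 2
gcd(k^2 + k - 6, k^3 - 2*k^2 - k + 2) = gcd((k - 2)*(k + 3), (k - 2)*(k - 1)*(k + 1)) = k - 2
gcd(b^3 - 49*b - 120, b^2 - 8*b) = b - 8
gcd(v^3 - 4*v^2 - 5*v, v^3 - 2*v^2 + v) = v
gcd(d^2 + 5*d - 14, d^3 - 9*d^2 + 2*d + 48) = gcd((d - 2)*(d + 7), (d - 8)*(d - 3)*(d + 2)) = 1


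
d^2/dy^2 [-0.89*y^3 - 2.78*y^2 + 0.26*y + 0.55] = -5.34*y - 5.56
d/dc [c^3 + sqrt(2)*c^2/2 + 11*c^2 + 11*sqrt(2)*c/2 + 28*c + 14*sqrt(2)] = 3*c^2 + sqrt(2)*c + 22*c + 11*sqrt(2)/2 + 28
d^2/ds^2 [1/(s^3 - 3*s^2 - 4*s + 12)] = 2*(3*(1 - s)*(s^3 - 3*s^2 - 4*s + 12) + (-3*s^2 + 6*s + 4)^2)/(s^3 - 3*s^2 - 4*s + 12)^3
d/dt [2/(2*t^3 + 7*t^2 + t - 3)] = 2*(-6*t^2 - 14*t - 1)/(2*t^3 + 7*t^2 + t - 3)^2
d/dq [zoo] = 0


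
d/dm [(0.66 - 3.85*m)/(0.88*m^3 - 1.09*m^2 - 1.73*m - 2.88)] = (6.776*m^3 - 5.9389*m^2 + 1.4388*m + 12.2298)/(0.7744*m^6 - 1.9184*m^5 - 1.8567*m^4 - 1.2974*m^3 + 9.2713*m^2 + 9.9648*m + 8.2944)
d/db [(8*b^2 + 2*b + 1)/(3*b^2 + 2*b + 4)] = 2*(5*b^2 + 29*b + 3)/(9*b^4 + 12*b^3 + 28*b^2 + 16*b + 16)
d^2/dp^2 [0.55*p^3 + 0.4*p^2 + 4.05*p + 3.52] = 3.3*p + 0.8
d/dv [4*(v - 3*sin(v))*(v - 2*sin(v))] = -20*v*cos(v) + 8*v - 20*sin(v) + 24*sin(2*v)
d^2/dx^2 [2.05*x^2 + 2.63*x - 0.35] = 4.10000000000000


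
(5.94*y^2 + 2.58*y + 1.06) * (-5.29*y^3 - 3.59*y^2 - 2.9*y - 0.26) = -31.4226*y^5 - 34.9728*y^4 - 32.0956*y^3 - 12.8318*y^2 - 3.7448*y - 0.2756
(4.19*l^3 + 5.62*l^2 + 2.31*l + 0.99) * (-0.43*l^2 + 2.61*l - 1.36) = -1.8017*l^5 + 8.5193*l^4 + 7.9765*l^3 - 2.0398*l^2 - 0.557700000000001*l - 1.3464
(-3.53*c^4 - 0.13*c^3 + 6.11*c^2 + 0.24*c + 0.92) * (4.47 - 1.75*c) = 6.1775*c^5 - 15.5516*c^4 - 11.2736*c^3 + 26.8917*c^2 - 0.5372*c + 4.1124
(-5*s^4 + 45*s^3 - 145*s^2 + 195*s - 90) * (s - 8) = -5*s^5 + 85*s^4 - 505*s^3 + 1355*s^2 - 1650*s + 720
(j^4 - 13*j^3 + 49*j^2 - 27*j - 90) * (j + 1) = j^5 - 12*j^4 + 36*j^3 + 22*j^2 - 117*j - 90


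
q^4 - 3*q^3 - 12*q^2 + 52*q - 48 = (q - 3)*(q - 2)^2*(q + 4)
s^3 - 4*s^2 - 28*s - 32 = (s - 8)*(s + 2)^2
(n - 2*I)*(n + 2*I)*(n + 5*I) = n^3 + 5*I*n^2 + 4*n + 20*I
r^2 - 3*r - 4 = (r - 4)*(r + 1)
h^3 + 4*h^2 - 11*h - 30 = (h - 3)*(h + 2)*(h + 5)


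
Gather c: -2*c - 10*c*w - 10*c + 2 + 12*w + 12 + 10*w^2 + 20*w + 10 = c*(-10*w - 12) + 10*w^2 + 32*w + 24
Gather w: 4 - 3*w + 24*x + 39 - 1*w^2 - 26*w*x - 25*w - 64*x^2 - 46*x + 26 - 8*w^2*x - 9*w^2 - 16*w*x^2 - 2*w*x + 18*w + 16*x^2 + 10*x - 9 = w^2*(-8*x - 10) + w*(-16*x^2 - 28*x - 10) - 48*x^2 - 12*x + 60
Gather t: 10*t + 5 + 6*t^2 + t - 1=6*t^2 + 11*t + 4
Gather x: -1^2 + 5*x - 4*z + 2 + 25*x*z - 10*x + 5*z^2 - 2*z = x*(25*z - 5) + 5*z^2 - 6*z + 1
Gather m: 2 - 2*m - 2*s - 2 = -2*m - 2*s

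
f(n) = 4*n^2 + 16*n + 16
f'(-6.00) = -32.00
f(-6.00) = 64.00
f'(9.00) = 88.00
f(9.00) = 484.00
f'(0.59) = 20.72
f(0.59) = 26.83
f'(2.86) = 38.88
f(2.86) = 94.48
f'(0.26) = 18.08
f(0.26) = 20.43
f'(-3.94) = -15.52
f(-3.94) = 15.05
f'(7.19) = 73.52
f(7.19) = 337.82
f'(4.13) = 49.04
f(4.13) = 150.31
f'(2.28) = 34.24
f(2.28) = 73.27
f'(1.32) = 26.56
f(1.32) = 44.09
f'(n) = 8*n + 16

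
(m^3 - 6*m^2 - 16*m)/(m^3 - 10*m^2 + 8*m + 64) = m/(m - 4)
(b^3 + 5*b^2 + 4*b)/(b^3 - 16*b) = (b + 1)/(b - 4)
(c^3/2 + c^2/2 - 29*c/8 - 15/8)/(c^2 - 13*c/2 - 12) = (-4*c^3 - 4*c^2 + 29*c + 15)/(4*(-2*c^2 + 13*c + 24))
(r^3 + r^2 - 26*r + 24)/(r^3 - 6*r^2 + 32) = (r^2 + 5*r - 6)/(r^2 - 2*r - 8)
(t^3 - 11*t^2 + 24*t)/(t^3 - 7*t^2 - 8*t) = (t - 3)/(t + 1)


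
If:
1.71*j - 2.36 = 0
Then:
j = 1.38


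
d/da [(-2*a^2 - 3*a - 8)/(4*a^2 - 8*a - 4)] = (7*a^2 + 20*a - 13)/(4*(a^4 - 4*a^3 + 2*a^2 + 4*a + 1))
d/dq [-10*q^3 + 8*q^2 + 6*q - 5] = -30*q^2 + 16*q + 6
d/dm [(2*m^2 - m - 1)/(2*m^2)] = (m + 2)/(2*m^3)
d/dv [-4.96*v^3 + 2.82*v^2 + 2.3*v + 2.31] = -14.88*v^2 + 5.64*v + 2.3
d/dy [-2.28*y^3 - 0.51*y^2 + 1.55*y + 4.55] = -6.84*y^2 - 1.02*y + 1.55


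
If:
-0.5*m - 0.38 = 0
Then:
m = -0.76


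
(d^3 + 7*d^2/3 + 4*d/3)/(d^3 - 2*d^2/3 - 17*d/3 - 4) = d/(d - 3)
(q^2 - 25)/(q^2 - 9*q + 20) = (q + 5)/(q - 4)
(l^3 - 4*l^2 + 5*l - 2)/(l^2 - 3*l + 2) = l - 1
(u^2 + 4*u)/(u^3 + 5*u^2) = (u + 4)/(u*(u + 5))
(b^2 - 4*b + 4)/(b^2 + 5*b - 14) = (b - 2)/(b + 7)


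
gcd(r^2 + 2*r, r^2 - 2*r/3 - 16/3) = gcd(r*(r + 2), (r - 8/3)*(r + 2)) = r + 2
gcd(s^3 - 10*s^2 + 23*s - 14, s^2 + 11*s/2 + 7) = 1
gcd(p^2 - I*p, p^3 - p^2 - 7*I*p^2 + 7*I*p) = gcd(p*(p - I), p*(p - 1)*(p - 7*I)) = p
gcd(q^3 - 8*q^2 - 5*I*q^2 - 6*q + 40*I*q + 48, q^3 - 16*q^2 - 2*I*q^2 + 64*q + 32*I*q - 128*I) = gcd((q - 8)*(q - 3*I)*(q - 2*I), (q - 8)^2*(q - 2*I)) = q^2 + q*(-8 - 2*I) + 16*I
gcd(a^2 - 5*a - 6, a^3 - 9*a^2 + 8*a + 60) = a - 6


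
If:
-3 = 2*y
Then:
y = -3/2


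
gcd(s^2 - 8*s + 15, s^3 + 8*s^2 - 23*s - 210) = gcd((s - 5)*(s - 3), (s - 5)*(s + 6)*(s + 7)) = s - 5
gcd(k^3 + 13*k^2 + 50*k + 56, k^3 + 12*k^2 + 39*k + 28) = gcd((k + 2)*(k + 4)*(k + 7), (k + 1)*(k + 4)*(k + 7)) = k^2 + 11*k + 28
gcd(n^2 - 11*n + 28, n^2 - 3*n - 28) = n - 7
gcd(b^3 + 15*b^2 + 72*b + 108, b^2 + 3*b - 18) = b + 6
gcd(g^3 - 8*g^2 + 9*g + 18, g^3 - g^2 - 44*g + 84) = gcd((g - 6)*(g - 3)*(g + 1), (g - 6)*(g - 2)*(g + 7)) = g - 6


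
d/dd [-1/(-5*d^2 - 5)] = -2*d/(5*(d^2 + 1)^2)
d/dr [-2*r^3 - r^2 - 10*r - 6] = -6*r^2 - 2*r - 10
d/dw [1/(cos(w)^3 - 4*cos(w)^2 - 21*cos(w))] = (3*sin(w) - 21*sin(w)/cos(w)^2 - 8*tan(w))/(sin(w)^2 + 4*cos(w) + 20)^2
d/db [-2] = 0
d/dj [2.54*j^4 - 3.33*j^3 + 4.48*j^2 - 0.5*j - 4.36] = 10.16*j^3 - 9.99*j^2 + 8.96*j - 0.5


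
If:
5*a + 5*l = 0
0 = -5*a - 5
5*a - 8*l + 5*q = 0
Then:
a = -1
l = 1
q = 13/5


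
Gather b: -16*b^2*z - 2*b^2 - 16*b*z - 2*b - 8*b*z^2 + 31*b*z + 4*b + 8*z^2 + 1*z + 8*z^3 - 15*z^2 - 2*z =b^2*(-16*z - 2) + b*(-8*z^2 + 15*z + 2) + 8*z^3 - 7*z^2 - z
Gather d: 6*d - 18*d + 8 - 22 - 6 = -12*d - 20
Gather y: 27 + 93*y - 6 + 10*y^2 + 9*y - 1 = 10*y^2 + 102*y + 20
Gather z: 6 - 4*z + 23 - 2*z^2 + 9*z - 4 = -2*z^2 + 5*z + 25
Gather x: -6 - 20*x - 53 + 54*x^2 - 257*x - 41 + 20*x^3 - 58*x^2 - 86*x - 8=20*x^3 - 4*x^2 - 363*x - 108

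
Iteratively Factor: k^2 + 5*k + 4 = (k + 4)*(k + 1)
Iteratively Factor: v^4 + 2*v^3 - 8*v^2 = (v)*(v^3 + 2*v^2 - 8*v) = v^2*(v^2 + 2*v - 8) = v^2*(v + 4)*(v - 2)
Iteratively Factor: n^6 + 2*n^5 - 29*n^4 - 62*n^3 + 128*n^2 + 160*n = (n - 2)*(n^5 + 4*n^4 - 21*n^3 - 104*n^2 - 80*n) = (n - 2)*(n + 4)*(n^4 - 21*n^2 - 20*n) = (n - 2)*(n + 4)^2*(n^3 - 4*n^2 - 5*n) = (n - 2)*(n + 1)*(n + 4)^2*(n^2 - 5*n) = n*(n - 2)*(n + 1)*(n + 4)^2*(n - 5)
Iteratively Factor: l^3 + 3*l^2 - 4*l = (l + 4)*(l^2 - l) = (l - 1)*(l + 4)*(l)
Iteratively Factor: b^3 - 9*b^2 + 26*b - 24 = (b - 2)*(b^2 - 7*b + 12) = (b - 3)*(b - 2)*(b - 4)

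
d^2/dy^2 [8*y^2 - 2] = 16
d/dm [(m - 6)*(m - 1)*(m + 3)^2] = 4*m^3 - 3*m^2 - 54*m - 27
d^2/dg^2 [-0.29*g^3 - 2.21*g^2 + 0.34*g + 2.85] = -1.74*g - 4.42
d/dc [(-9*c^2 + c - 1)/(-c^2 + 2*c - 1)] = (-17*c - 1)/(c^3 - 3*c^2 + 3*c - 1)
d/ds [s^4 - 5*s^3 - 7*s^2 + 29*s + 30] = 4*s^3 - 15*s^2 - 14*s + 29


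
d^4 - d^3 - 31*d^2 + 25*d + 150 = (d - 5)*(d - 3)*(d + 2)*(d + 5)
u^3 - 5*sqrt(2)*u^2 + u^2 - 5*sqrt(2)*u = u*(u + 1)*(u - 5*sqrt(2))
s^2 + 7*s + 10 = (s + 2)*(s + 5)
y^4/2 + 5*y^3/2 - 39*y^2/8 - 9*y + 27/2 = (y/2 + 1)*(y - 3/2)^2*(y + 6)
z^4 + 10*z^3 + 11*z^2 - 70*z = z*(z - 2)*(z + 5)*(z + 7)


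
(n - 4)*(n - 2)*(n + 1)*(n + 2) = n^4 - 3*n^3 - 8*n^2 + 12*n + 16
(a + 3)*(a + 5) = a^2 + 8*a + 15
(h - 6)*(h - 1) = h^2 - 7*h + 6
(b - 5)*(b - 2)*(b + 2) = b^3 - 5*b^2 - 4*b + 20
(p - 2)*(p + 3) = p^2 + p - 6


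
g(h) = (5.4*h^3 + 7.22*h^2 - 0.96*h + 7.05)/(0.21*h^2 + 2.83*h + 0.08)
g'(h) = (-0.42*h - 2.83)*(5.4*h^3 + 7.22*h^2 - 0.96*h + 7.05)/(0.21*h^2 + 2.83*h + 0.08)^2 + (16.2*h^2 + 14.44*h - 0.96)/(0.21*h^2 + 2.83*h + 0.08)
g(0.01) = 65.00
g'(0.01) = -1708.29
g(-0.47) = -7.09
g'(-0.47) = -12.05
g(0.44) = 6.21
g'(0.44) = -7.47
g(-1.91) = 0.53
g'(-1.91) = -6.47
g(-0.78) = -4.82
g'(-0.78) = -4.84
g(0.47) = 6.01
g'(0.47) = -6.04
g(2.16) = 12.98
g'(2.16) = 7.99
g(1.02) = 6.06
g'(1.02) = 3.41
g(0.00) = 88.12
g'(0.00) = -3129.42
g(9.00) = 106.20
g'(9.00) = 17.37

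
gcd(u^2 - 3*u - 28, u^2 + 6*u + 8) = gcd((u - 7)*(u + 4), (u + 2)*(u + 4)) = u + 4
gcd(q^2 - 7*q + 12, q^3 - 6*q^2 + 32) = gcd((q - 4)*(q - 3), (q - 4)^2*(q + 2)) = q - 4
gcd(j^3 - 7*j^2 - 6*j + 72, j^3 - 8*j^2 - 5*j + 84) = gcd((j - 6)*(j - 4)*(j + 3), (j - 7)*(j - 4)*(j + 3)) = j^2 - j - 12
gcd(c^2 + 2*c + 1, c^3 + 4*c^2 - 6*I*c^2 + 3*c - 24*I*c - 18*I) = c + 1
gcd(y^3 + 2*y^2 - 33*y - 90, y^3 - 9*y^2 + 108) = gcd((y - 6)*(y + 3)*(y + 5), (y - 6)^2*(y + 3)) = y^2 - 3*y - 18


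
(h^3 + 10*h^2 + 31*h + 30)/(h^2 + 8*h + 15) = h + 2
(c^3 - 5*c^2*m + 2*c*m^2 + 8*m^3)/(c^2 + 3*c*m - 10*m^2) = (c^2 - 3*c*m - 4*m^2)/(c + 5*m)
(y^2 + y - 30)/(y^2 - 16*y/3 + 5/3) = 3*(y + 6)/(3*y - 1)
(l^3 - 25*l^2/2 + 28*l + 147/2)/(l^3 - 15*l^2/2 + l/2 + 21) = (l - 7)/(l - 2)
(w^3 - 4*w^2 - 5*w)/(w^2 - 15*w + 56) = w*(w^2 - 4*w - 5)/(w^2 - 15*w + 56)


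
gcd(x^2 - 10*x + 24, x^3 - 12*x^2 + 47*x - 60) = x - 4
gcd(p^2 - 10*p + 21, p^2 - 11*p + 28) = p - 7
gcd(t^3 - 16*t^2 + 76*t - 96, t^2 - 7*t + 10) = t - 2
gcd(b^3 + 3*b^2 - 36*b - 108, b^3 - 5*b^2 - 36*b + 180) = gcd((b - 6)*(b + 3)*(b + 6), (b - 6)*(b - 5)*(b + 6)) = b^2 - 36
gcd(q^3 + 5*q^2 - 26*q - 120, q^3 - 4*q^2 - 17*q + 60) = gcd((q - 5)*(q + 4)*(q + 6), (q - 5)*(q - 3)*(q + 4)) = q^2 - q - 20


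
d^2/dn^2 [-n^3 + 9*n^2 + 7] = 18 - 6*n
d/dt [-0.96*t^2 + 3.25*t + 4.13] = 3.25 - 1.92*t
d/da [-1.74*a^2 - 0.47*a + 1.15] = -3.48*a - 0.47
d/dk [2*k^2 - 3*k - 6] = 4*k - 3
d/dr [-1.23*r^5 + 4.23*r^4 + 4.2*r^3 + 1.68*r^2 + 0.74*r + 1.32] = -6.15*r^4 + 16.92*r^3 + 12.6*r^2 + 3.36*r + 0.74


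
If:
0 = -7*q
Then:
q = 0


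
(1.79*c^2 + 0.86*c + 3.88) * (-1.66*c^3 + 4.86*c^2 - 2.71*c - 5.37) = -2.9714*c^5 + 7.2718*c^4 - 7.1121*c^3 + 6.9139*c^2 - 15.133*c - 20.8356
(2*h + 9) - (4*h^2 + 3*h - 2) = -4*h^2 - h + 11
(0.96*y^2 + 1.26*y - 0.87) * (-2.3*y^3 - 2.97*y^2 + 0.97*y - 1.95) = -2.208*y^5 - 5.7492*y^4 - 0.81*y^3 + 1.9341*y^2 - 3.3009*y + 1.6965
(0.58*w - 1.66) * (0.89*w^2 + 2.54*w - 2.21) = 0.5162*w^3 - 0.0042000000000002*w^2 - 5.4982*w + 3.6686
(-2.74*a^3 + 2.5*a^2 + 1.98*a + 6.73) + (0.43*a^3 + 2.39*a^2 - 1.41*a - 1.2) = -2.31*a^3 + 4.89*a^2 + 0.57*a + 5.53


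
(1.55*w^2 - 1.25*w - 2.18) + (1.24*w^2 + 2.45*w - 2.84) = 2.79*w^2 + 1.2*w - 5.02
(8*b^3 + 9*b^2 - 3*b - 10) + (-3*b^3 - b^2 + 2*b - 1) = 5*b^3 + 8*b^2 - b - 11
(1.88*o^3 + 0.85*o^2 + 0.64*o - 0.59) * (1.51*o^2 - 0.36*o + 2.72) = 2.8388*o^5 + 0.6067*o^4 + 5.774*o^3 + 1.1907*o^2 + 1.9532*o - 1.6048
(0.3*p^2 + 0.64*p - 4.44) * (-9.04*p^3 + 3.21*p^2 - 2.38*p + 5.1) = -2.712*p^5 - 4.8226*p^4 + 41.478*p^3 - 14.2456*p^2 + 13.8312*p - 22.644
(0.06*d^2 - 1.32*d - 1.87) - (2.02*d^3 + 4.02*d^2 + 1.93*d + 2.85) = -2.02*d^3 - 3.96*d^2 - 3.25*d - 4.72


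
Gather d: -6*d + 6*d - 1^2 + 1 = 0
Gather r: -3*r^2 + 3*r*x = -3*r^2 + 3*r*x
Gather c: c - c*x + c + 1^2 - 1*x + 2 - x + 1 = c*(2 - x) - 2*x + 4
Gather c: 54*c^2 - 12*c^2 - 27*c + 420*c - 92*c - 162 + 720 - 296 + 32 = 42*c^2 + 301*c + 294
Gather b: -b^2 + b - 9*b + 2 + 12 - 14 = -b^2 - 8*b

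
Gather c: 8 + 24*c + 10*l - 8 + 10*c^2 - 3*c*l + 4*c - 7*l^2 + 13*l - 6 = 10*c^2 + c*(28 - 3*l) - 7*l^2 + 23*l - 6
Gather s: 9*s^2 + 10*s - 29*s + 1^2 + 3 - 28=9*s^2 - 19*s - 24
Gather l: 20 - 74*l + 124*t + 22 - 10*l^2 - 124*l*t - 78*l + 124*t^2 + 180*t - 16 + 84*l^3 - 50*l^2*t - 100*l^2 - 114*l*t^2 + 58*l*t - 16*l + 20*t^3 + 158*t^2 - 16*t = 84*l^3 + l^2*(-50*t - 110) + l*(-114*t^2 - 66*t - 168) + 20*t^3 + 282*t^2 + 288*t + 26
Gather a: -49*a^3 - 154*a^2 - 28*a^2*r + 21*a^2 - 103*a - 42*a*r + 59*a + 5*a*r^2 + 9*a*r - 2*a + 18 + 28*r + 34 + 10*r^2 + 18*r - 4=-49*a^3 + a^2*(-28*r - 133) + a*(5*r^2 - 33*r - 46) + 10*r^2 + 46*r + 48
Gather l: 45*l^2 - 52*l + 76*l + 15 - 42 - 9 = 45*l^2 + 24*l - 36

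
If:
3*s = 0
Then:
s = 0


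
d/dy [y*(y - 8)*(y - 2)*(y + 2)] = 4*y^3 - 24*y^2 - 8*y + 32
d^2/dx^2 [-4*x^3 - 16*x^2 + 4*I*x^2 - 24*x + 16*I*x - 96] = -24*x - 32 + 8*I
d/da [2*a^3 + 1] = 6*a^2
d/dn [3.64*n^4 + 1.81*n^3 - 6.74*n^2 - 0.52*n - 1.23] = 14.56*n^3 + 5.43*n^2 - 13.48*n - 0.52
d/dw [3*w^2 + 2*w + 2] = 6*w + 2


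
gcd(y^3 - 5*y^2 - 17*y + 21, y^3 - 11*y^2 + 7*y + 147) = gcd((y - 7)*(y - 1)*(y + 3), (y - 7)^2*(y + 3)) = y^2 - 4*y - 21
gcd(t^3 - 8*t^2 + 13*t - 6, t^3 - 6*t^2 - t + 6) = t^2 - 7*t + 6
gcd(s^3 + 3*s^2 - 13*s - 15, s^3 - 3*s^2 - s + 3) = s^2 - 2*s - 3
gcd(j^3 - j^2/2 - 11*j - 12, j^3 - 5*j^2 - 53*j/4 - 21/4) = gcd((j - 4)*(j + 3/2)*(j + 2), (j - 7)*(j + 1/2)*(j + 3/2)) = j + 3/2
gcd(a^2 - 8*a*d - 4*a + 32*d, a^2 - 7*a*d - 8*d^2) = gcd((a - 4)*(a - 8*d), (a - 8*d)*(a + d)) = a - 8*d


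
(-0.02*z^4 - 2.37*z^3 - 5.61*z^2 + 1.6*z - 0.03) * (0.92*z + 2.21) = -0.0184*z^5 - 2.2246*z^4 - 10.3989*z^3 - 10.9261*z^2 + 3.5084*z - 0.0663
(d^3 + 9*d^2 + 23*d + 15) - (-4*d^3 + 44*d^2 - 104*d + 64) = 5*d^3 - 35*d^2 + 127*d - 49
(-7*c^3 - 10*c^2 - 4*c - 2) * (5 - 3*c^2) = 21*c^5 + 30*c^4 - 23*c^3 - 44*c^2 - 20*c - 10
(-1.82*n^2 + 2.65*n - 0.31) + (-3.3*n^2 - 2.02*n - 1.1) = -5.12*n^2 + 0.63*n - 1.41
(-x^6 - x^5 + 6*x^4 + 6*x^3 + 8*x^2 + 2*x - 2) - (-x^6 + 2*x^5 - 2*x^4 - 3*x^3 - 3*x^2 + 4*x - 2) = -3*x^5 + 8*x^4 + 9*x^3 + 11*x^2 - 2*x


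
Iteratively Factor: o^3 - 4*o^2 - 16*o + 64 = (o - 4)*(o^2 - 16) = (o - 4)^2*(o + 4)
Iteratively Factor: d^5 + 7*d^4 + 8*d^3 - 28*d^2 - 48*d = (d + 3)*(d^4 + 4*d^3 - 4*d^2 - 16*d) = (d - 2)*(d + 3)*(d^3 + 6*d^2 + 8*d) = (d - 2)*(d + 3)*(d + 4)*(d^2 + 2*d) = d*(d - 2)*(d + 3)*(d + 4)*(d + 2)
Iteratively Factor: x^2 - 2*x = (x - 2)*(x)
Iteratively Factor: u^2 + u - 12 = (u - 3)*(u + 4)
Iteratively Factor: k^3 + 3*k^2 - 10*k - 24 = (k + 2)*(k^2 + k - 12) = (k - 3)*(k + 2)*(k + 4)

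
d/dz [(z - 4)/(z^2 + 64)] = (z^2 - 2*z*(z - 4) + 64)/(z^2 + 64)^2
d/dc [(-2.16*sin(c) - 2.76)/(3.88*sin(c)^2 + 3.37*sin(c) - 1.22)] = (8.3808*sin(c)^2 + 21.4176*sin(c) + 11.9364)*cos(c)/(15.0544*sin(c)^4 + 26.1512*sin(c)^3 + 1.8897*sin(c)^2 - 8.2228*sin(c) + 1.4884)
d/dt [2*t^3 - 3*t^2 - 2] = 6*t*(t - 1)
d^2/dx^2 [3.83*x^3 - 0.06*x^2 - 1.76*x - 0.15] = 22.98*x - 0.12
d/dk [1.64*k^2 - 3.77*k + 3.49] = 3.28*k - 3.77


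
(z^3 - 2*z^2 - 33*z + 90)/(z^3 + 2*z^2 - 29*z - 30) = (z - 3)/(z + 1)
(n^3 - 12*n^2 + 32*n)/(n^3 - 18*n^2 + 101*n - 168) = n*(n - 4)/(n^2 - 10*n + 21)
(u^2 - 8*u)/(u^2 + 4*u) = (u - 8)/(u + 4)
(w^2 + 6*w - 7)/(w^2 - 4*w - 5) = (-w^2 - 6*w + 7)/(-w^2 + 4*w + 5)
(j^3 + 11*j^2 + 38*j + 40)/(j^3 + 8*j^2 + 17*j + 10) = (j + 4)/(j + 1)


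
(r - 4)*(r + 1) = r^2 - 3*r - 4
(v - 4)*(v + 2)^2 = v^3 - 12*v - 16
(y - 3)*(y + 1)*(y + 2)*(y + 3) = y^4 + 3*y^3 - 7*y^2 - 27*y - 18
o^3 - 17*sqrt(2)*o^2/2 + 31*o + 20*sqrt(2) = (o - 5*sqrt(2))*(o - 4*sqrt(2))*(o + sqrt(2)/2)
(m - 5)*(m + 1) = m^2 - 4*m - 5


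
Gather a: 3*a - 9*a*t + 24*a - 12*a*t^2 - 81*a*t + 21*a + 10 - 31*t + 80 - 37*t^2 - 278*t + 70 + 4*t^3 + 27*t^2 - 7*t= a*(-12*t^2 - 90*t + 48) + 4*t^3 - 10*t^2 - 316*t + 160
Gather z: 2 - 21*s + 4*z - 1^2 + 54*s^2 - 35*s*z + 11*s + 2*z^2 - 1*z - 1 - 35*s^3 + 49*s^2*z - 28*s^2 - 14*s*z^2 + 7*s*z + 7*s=-35*s^3 + 26*s^2 - 3*s + z^2*(2 - 14*s) + z*(49*s^2 - 28*s + 3)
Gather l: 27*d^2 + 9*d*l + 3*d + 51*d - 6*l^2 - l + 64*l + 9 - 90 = 27*d^2 + 54*d - 6*l^2 + l*(9*d + 63) - 81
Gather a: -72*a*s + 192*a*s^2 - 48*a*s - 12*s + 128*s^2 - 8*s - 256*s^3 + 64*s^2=a*(192*s^2 - 120*s) - 256*s^3 + 192*s^2 - 20*s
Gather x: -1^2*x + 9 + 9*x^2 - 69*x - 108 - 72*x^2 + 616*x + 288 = -63*x^2 + 546*x + 189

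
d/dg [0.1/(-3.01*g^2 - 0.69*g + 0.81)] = (0.602*g + 0.069)/(3.01*g^2 + 0.69*g - 0.81)^2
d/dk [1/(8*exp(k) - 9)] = -8*exp(k)/(8*exp(k) - 9)^2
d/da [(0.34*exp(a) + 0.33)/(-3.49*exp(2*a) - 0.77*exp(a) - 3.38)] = (1.1866*exp(2*a) + 2.3034*exp(a) - 0.8951)*exp(a)/(12.1801*exp(4*a) + 5.3746*exp(3*a) + 24.1853*exp(2*a) + 5.2052*exp(a) + 11.4244)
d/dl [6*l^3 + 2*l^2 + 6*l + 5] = 18*l^2 + 4*l + 6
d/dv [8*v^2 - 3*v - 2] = 16*v - 3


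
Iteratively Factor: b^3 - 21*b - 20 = (b - 5)*(b^2 + 5*b + 4) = (b - 5)*(b + 1)*(b + 4)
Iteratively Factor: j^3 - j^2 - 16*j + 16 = (j - 4)*(j^2 + 3*j - 4) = (j - 4)*(j + 4)*(j - 1)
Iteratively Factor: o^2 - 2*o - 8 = (o - 4)*(o + 2)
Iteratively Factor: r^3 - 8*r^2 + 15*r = (r - 3)*(r^2 - 5*r) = (r - 5)*(r - 3)*(r)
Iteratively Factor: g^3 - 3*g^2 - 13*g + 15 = (g - 1)*(g^2 - 2*g - 15) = (g - 1)*(g + 3)*(g - 5)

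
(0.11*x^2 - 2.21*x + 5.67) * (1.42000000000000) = 0.1562*x^2 - 3.1382*x + 8.0514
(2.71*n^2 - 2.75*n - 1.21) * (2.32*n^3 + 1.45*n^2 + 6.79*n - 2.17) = 6.2872*n^5 - 2.4505*n^4 + 11.6062*n^3 - 26.3077*n^2 - 2.2484*n + 2.6257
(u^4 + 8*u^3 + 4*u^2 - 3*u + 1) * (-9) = -9*u^4 - 72*u^3 - 36*u^2 + 27*u - 9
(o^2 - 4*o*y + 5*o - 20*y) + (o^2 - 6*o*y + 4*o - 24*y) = 2*o^2 - 10*o*y + 9*o - 44*y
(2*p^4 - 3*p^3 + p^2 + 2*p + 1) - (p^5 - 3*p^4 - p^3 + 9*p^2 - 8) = -p^5 + 5*p^4 - 2*p^3 - 8*p^2 + 2*p + 9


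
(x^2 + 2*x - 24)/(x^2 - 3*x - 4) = (x + 6)/(x + 1)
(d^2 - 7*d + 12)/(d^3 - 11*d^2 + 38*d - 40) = (d - 3)/(d^2 - 7*d + 10)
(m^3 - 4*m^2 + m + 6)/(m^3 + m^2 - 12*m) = (m^2 - m - 2)/(m*(m + 4))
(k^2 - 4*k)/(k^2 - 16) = k/(k + 4)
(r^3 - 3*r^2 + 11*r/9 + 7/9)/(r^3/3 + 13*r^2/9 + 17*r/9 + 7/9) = (9*r^3 - 27*r^2 + 11*r + 7)/(3*r^3 + 13*r^2 + 17*r + 7)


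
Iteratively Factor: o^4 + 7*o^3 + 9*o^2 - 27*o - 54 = (o - 2)*(o^3 + 9*o^2 + 27*o + 27) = (o - 2)*(o + 3)*(o^2 + 6*o + 9) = (o - 2)*(o + 3)^2*(o + 3)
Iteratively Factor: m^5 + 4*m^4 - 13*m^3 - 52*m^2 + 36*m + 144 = (m + 4)*(m^4 - 13*m^2 + 36) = (m + 2)*(m + 4)*(m^3 - 2*m^2 - 9*m + 18) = (m - 3)*(m + 2)*(m + 4)*(m^2 + m - 6) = (m - 3)*(m - 2)*(m + 2)*(m + 4)*(m + 3)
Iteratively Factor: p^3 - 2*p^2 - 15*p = (p)*(p^2 - 2*p - 15) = p*(p - 5)*(p + 3)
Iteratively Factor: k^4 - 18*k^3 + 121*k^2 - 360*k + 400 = (k - 4)*(k^3 - 14*k^2 + 65*k - 100) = (k - 5)*(k - 4)*(k^2 - 9*k + 20) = (k - 5)^2*(k - 4)*(k - 4)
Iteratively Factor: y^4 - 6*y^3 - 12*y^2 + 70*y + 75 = (y - 5)*(y^3 - y^2 - 17*y - 15) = (y - 5)*(y + 3)*(y^2 - 4*y - 5) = (y - 5)^2*(y + 3)*(y + 1)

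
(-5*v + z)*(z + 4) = -5*v*z - 20*v + z^2 + 4*z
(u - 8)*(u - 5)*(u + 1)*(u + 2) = u^4 - 10*u^3 + 3*u^2 + 94*u + 80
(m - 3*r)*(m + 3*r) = m^2 - 9*r^2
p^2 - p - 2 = (p - 2)*(p + 1)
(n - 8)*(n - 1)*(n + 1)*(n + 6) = n^4 - 2*n^3 - 49*n^2 + 2*n + 48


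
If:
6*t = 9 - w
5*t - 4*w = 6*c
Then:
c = 5/4 - 29*w/36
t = 3/2 - w/6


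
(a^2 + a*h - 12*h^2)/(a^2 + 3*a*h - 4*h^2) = (a - 3*h)/(a - h)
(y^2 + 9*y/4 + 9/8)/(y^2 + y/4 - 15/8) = (4*y + 3)/(4*y - 5)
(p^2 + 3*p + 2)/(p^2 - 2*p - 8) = (p + 1)/(p - 4)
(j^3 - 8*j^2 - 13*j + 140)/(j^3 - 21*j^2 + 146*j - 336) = (j^2 - j - 20)/(j^2 - 14*j + 48)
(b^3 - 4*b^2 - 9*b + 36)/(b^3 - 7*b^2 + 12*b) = (b + 3)/b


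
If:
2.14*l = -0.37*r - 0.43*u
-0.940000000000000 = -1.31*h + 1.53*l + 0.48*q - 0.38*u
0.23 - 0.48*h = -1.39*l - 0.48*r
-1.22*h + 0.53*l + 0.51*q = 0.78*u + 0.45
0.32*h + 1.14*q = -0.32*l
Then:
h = 3.70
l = 1.43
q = -1.44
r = -0.93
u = -6.33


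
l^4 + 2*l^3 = l^3*(l + 2)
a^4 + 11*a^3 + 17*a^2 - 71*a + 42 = (a - 1)^2*(a + 6)*(a + 7)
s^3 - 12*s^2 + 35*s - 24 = (s - 8)*(s - 3)*(s - 1)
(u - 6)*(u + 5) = u^2 - u - 30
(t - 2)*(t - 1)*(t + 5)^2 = t^4 + 7*t^3 - 3*t^2 - 55*t + 50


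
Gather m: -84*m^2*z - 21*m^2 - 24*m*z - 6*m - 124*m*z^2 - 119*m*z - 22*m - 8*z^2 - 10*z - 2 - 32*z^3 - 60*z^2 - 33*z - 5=m^2*(-84*z - 21) + m*(-124*z^2 - 143*z - 28) - 32*z^3 - 68*z^2 - 43*z - 7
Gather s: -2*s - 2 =-2*s - 2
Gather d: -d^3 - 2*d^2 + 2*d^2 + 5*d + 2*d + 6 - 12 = -d^3 + 7*d - 6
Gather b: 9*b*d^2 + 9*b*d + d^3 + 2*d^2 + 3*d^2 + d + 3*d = b*(9*d^2 + 9*d) + d^3 + 5*d^2 + 4*d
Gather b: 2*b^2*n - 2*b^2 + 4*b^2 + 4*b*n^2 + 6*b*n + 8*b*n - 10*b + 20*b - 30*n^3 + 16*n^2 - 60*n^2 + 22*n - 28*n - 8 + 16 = b^2*(2*n + 2) + b*(4*n^2 + 14*n + 10) - 30*n^3 - 44*n^2 - 6*n + 8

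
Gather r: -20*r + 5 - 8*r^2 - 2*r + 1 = -8*r^2 - 22*r + 6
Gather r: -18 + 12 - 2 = -8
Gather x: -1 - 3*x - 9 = -3*x - 10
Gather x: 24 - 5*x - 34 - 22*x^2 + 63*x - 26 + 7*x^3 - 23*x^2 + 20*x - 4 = 7*x^3 - 45*x^2 + 78*x - 40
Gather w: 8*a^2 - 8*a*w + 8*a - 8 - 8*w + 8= 8*a^2 + 8*a + w*(-8*a - 8)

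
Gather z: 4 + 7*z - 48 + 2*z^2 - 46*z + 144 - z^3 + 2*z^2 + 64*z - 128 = -z^3 + 4*z^2 + 25*z - 28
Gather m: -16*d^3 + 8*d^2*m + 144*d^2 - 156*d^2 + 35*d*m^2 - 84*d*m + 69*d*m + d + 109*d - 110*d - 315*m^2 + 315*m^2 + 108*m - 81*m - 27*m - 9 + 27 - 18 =-16*d^3 - 12*d^2 + 35*d*m^2 + m*(8*d^2 - 15*d)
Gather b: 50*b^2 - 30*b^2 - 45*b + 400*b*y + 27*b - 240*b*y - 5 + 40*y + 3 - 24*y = 20*b^2 + b*(160*y - 18) + 16*y - 2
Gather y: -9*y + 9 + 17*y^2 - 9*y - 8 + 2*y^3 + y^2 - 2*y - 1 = 2*y^3 + 18*y^2 - 20*y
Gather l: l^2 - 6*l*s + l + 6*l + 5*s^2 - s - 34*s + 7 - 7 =l^2 + l*(7 - 6*s) + 5*s^2 - 35*s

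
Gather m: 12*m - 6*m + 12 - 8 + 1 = 6*m + 5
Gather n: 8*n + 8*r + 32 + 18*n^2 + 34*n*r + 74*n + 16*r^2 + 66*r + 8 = 18*n^2 + n*(34*r + 82) + 16*r^2 + 74*r + 40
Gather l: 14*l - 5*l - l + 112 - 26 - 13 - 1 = 8*l + 72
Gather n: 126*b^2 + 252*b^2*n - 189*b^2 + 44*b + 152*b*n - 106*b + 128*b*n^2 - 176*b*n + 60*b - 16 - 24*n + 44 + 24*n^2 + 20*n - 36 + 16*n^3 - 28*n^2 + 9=-63*b^2 - 2*b + 16*n^3 + n^2*(128*b - 4) + n*(252*b^2 - 24*b - 4) + 1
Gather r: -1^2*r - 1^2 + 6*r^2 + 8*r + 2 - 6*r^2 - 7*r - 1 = 0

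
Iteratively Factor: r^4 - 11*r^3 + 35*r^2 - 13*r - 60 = (r - 3)*(r^3 - 8*r^2 + 11*r + 20) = (r - 3)*(r + 1)*(r^2 - 9*r + 20) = (r - 5)*(r - 3)*(r + 1)*(r - 4)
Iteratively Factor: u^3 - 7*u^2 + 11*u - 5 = (u - 1)*(u^2 - 6*u + 5) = (u - 1)^2*(u - 5)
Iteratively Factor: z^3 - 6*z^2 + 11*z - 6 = (z - 1)*(z^2 - 5*z + 6) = (z - 2)*(z - 1)*(z - 3)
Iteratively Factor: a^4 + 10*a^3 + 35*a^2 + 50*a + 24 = (a + 1)*(a^3 + 9*a^2 + 26*a + 24) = (a + 1)*(a + 4)*(a^2 + 5*a + 6) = (a + 1)*(a + 3)*(a + 4)*(a + 2)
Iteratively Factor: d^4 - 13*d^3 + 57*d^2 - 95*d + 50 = (d - 5)*(d^3 - 8*d^2 + 17*d - 10) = (d - 5)*(d - 1)*(d^2 - 7*d + 10) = (d - 5)^2*(d - 1)*(d - 2)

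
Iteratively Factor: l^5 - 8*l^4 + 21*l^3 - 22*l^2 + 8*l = (l - 1)*(l^4 - 7*l^3 + 14*l^2 - 8*l) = l*(l - 1)*(l^3 - 7*l^2 + 14*l - 8) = l*(l - 4)*(l - 1)*(l^2 - 3*l + 2) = l*(l - 4)*(l - 2)*(l - 1)*(l - 1)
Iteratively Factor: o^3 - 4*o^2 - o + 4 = (o + 1)*(o^2 - 5*o + 4) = (o - 1)*(o + 1)*(o - 4)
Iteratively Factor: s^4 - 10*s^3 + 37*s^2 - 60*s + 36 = (s - 3)*(s^3 - 7*s^2 + 16*s - 12) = (s - 3)^2*(s^2 - 4*s + 4) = (s - 3)^2*(s - 2)*(s - 2)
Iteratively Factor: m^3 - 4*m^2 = (m)*(m^2 - 4*m) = m^2*(m - 4)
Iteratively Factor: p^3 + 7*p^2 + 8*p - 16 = (p + 4)*(p^2 + 3*p - 4) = (p + 4)^2*(p - 1)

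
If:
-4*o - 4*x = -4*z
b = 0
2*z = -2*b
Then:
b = 0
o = -x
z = 0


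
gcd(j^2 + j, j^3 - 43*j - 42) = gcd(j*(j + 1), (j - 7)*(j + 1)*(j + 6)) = j + 1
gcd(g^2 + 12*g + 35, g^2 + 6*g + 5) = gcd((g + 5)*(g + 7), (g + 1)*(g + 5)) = g + 5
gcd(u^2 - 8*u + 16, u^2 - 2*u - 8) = u - 4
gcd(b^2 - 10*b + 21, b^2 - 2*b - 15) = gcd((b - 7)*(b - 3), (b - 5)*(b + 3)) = 1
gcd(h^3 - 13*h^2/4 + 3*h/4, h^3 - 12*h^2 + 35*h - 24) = h - 3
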